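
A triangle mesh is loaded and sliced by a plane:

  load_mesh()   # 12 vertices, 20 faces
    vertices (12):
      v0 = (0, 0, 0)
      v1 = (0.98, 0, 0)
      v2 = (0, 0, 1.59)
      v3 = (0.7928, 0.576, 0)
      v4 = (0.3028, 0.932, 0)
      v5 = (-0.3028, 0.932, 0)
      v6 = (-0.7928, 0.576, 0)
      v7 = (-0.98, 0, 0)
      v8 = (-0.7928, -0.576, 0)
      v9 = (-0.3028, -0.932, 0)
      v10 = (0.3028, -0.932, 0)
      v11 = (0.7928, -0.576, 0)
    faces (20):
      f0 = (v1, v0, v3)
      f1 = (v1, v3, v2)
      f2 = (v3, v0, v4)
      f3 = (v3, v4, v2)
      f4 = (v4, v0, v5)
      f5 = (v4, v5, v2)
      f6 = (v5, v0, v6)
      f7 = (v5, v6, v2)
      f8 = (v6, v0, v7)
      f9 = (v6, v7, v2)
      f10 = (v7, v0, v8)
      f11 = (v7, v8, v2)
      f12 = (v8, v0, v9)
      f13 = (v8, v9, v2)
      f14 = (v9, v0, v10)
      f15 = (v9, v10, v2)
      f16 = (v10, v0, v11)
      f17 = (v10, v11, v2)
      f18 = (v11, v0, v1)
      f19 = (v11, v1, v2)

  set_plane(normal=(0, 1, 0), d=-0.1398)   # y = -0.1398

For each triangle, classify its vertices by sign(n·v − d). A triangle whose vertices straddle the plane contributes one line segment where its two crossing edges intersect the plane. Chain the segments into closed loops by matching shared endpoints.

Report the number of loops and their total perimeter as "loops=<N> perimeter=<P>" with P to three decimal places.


Straddling triangles (10 of 20):
  (v7,v0,v8) [++-] → (-0.192419, -0.1398, 0)–(-0.934565, -0.1398, 0)  len=0.7421
  (v7,v8,v2) [+-+] → (-0.934565, -0.1398, 0)–(-0.192419, -0.1398, 1.20409)  len=1.4144
  (v8,v0,v9) [-+-] → (-0.192419, -0.1398, 0)–(-0.04542, -0.1398, 0)  len=0.1470
  (v8,v9,v2) [--+] → (-0.04542, -0.1398, 1.3515)–(-0.192419, -0.1398, 1.20409)  len=0.2082
  (v9,v0,v10) [-+-] → (-0.04542, -0.1398, 0)–(0.04542, -0.1398, 0)  len=0.0908
  (v9,v10,v2) [--+] → (0.04542, -0.1398, 1.3515)–(-0.04542, -0.1398, 1.3515)  len=0.0908
  (v10,v0,v11) [-+-] → (0.04542, -0.1398, 0)–(0.192419, -0.1398, 0)  len=0.1470
  (v10,v11,v2) [--+] → (0.192419, -0.1398, 1.20409)–(0.04542, -0.1398, 1.3515)  len=0.2082
  (v11,v0,v1) [-++] → (0.192419, -0.1398, 0)–(0.934565, -0.1398, 0)  len=0.7421
  (v11,v1,v2) [-++] → (0.934565, -0.1398, 0)–(0.192419, -0.1398, 1.20409)  len=1.4144

Chained into 1 loop(s):
  loop 1: 10 segments, perimeter = 5.2052
Total perimeter = 5.205

loops=1 perimeter=5.205


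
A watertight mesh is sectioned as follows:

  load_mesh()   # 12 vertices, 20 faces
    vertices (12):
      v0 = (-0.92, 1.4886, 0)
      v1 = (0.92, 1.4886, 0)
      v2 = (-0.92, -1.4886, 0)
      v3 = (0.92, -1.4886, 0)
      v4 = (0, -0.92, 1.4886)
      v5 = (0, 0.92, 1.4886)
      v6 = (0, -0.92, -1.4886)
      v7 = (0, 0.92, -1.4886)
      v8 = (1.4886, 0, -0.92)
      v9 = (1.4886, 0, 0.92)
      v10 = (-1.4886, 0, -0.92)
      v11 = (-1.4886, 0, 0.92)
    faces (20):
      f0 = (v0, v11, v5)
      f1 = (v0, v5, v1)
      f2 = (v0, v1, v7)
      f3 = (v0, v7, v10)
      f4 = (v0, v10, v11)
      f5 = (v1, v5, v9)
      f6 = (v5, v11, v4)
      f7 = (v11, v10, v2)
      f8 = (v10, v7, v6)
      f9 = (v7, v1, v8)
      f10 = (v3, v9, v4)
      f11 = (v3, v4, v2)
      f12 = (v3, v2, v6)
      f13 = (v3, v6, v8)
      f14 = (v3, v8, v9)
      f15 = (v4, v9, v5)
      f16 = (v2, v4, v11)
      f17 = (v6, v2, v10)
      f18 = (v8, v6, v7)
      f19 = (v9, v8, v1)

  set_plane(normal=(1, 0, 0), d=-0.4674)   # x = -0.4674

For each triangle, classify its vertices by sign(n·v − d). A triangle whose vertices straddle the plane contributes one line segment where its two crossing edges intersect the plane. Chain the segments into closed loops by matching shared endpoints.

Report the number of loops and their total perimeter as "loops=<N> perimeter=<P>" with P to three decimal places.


Straddling triangles (10 of 20):
  (v0,v11,v5) [--+] → (-0.4674, 0.631133, 1.31007)–(-0.4674, 1.20887, 0.732326)  len=0.8170
  (v0,v5,v1) [-++] → (-0.4674, 1.20887, 0.732326)–(-0.4674, 1.4886, 0)  len=0.7839
  (v0,v1,v7) [-++] → (-0.4674, 1.4886, 0)–(-0.4674, 1.20887, -0.732326)  len=0.7839
  (v0,v7,v10) [-+-] → (-0.4674, 1.20887, -0.732326)–(-0.4674, 0.631133, -1.31007)  len=0.8170
  (v5,v11,v4) [+-+] → (-0.4674, 0.631133, 1.31007)–(-0.4674, -0.631133, 1.31007)  len=1.2623
  (v10,v7,v6) [-++] → (-0.4674, 0.631133, -1.31007)–(-0.4674, -0.631133, -1.31007)  len=1.2623
  (v3,v4,v2) [++-] → (-0.4674, -1.20887, 0.732326)–(-0.4674, -1.4886, 0)  len=0.7839
  (v3,v2,v6) [+-+] → (-0.4674, -1.4886, 0)–(-0.4674, -1.20887, -0.732326)  len=0.7839
  (v2,v4,v11) [-+-] → (-0.4674, -1.20887, 0.732326)–(-0.4674, -0.631133, 1.31007)  len=0.8170
  (v6,v2,v10) [+--] → (-0.4674, -1.20887, -0.732326)–(-0.4674, -0.631133, -1.31007)  len=0.8170

Chained into 1 loop(s):
  loop 1: 10 segments, perimeter = 8.9285
Total perimeter = 8.928

loops=1 perimeter=8.928


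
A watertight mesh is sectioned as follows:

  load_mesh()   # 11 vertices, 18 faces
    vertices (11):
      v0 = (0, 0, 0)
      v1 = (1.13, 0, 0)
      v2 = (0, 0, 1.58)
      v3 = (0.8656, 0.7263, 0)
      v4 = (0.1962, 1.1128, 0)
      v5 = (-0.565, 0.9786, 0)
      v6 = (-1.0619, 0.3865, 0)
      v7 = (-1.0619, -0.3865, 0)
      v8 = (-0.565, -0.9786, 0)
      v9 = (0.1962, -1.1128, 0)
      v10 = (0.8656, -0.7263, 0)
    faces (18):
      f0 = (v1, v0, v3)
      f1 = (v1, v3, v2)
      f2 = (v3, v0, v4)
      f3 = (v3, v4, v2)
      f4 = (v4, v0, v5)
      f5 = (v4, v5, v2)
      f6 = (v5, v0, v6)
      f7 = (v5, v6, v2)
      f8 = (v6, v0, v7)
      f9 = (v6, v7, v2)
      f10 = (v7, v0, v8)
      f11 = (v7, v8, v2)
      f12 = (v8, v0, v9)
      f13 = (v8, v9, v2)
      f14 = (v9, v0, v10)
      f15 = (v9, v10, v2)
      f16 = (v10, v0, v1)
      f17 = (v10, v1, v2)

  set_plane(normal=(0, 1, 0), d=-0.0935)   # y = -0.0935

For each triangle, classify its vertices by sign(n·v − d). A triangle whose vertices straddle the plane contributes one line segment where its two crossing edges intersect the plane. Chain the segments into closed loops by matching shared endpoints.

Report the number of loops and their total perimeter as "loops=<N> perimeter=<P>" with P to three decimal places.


Straddling triangles (10 of 18):
  (v6,v0,v7) [++-] → (-0.256889, -0.0935, 0)–(-1.0619, -0.0935, 0)  len=0.8050
  (v6,v7,v2) [+-+] → (-1.0619, -0.0935, 0)–(-0.256889, -0.0935, 1.19777)  len=1.4432
  (v7,v0,v8) [-+-] → (-0.256889, -0.0935, 0)–(-0.0539827, -0.0935, 0)  len=0.2029
  (v7,v8,v2) [--+] → (-0.0539827, -0.0935, 1.42904)–(-0.256889, -0.0935, 1.19777)  len=0.3077
  (v8,v0,v9) [-+-] → (-0.0539827, -0.0935, 0)–(0.0164852, -0.0935, 0)  len=0.0705
  (v8,v9,v2) [--+] → (0.0164852, -0.0935, 1.44724)–(-0.0539827, -0.0935, 1.42904)  len=0.0728
  (v9,v0,v10) [-+-] → (0.0164852, -0.0935, 0)–(0.111433, -0.0935, 0)  len=0.0949
  (v9,v10,v2) [--+] → (0.111433, -0.0935, 1.3766)–(0.0164852, -0.0935, 1.44724)  len=0.1183
  (v10,v0,v1) [-++] → (0.111433, -0.0935, 0)–(1.09596, -0.0935, 0)  len=0.9845
  (v10,v1,v2) [-++] → (1.09596, -0.0935, 0)–(0.111433, -0.0935, 1.3766)  len=1.6924

Chained into 1 loop(s):
  loop 1: 10 segments, perimeter = 5.7922
Total perimeter = 5.792

loops=1 perimeter=5.792


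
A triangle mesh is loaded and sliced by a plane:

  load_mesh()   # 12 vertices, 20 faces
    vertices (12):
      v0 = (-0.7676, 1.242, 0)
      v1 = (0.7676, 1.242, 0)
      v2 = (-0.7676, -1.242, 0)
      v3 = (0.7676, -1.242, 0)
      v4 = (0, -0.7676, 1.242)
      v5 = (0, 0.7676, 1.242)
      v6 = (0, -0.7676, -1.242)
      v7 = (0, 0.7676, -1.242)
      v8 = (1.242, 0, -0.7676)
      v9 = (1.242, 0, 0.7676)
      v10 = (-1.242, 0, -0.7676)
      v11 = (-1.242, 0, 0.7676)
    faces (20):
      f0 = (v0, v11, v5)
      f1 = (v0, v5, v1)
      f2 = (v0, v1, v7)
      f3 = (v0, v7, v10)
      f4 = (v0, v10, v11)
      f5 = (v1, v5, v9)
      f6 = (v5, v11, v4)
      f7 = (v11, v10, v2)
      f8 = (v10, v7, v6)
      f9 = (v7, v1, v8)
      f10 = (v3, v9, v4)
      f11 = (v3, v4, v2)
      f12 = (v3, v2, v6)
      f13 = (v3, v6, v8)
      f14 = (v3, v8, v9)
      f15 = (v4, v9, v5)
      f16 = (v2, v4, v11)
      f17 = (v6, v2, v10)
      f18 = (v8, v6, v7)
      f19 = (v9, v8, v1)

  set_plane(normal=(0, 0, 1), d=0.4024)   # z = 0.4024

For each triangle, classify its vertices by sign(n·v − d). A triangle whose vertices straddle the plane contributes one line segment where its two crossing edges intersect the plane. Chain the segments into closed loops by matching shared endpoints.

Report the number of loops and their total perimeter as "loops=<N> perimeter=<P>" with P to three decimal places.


loops=1 perimeter=7.419

Straddling triangles (10 of 20):
  (v0,v11,v5) [-++] → (-1.0163, 0.590905, 0.4024)–(-0.518903, 1.0883, 0.4024)  len=0.7034
  (v0,v5,v1) [-+-] → (-0.518903, 1.0883, 0.4024)–(0.518903, 1.0883, 0.4024)  len=1.0378
  (v0,v10,v11) [--+] → (-1.242, 0, 0.4024)–(-1.0163, 0.590905, 0.4024)  len=0.6325
  (v1,v5,v9) [-++] → (0.518903, 1.0883, 0.4024)–(1.0163, 0.590905, 0.4024)  len=0.7034
  (v11,v10,v2) [+--] → (-1.242, 0, 0.4024)–(-1.0163, -0.590905, 0.4024)  len=0.6325
  (v3,v9,v4) [-++] → (1.0163, -0.590905, 0.4024)–(0.518903, -1.0883, 0.4024)  len=0.7034
  (v3,v4,v2) [-+-] → (0.518903, -1.0883, 0.4024)–(-0.518903, -1.0883, 0.4024)  len=1.0378
  (v3,v8,v9) [--+] → (1.242, 0, 0.4024)–(1.0163, -0.590905, 0.4024)  len=0.6325
  (v2,v4,v11) [-++] → (-0.518903, -1.0883, 0.4024)–(-1.0163, -0.590905, 0.4024)  len=0.7034
  (v9,v8,v1) [+--] → (1.242, 0, 0.4024)–(1.0163, 0.590905, 0.4024)  len=0.6325

Chained into 1 loop(s):
  loop 1: 10 segments, perimeter = 7.4195
Total perimeter = 7.419


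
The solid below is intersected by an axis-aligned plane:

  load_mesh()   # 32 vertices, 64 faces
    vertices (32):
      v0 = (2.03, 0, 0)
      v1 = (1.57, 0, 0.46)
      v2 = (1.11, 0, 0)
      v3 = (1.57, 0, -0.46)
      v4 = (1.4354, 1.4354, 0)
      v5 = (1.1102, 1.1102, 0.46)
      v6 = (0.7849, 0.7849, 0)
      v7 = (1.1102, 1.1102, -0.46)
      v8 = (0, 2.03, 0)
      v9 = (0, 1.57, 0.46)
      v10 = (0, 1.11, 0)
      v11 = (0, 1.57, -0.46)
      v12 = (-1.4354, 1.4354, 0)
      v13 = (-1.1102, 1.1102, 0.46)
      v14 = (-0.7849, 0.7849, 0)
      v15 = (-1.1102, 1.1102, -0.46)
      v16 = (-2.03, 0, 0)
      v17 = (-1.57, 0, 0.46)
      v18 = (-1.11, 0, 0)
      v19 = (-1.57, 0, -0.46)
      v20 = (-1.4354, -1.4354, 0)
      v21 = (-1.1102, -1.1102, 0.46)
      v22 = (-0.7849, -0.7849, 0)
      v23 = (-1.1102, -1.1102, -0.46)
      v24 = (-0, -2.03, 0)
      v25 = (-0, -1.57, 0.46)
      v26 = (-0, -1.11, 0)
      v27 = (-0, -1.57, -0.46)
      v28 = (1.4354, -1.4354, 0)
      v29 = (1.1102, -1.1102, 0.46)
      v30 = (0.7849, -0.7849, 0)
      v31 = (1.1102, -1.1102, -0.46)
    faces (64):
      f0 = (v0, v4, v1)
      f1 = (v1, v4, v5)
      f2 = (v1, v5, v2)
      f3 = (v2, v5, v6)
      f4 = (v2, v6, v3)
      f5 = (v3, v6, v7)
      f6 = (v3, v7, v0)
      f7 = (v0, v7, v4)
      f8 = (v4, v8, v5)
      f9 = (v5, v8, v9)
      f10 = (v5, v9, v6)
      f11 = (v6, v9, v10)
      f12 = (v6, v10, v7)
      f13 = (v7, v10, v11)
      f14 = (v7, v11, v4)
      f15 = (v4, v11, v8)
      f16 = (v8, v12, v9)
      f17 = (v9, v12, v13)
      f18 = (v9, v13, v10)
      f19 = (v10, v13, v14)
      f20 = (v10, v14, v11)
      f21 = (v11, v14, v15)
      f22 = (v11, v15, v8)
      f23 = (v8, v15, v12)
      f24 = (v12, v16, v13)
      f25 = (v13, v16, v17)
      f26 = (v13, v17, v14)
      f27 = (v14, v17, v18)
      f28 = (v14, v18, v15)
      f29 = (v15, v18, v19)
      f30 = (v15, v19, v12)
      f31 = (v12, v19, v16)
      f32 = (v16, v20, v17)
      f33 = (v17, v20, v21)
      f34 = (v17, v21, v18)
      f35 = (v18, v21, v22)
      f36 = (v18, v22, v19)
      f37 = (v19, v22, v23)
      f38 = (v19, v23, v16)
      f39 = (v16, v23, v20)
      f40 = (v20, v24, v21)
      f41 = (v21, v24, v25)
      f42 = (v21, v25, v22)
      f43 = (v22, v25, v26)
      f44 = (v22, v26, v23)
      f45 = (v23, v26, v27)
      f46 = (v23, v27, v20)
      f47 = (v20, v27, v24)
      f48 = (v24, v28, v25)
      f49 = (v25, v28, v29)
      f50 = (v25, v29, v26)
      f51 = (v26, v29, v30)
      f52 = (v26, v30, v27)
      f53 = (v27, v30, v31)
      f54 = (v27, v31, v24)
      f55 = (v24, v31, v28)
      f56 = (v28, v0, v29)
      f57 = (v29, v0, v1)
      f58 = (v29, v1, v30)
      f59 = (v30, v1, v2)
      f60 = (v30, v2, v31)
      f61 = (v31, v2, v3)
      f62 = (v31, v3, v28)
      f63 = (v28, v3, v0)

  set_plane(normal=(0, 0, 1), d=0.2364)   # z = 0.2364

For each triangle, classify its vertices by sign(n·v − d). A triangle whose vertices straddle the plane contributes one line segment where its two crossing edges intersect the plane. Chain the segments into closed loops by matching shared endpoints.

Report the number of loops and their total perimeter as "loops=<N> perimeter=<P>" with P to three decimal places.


Straddling triangles (32 of 64):
  (v0,v4,v1) [--+] → (1.50457, 0.697729, 0.2364)–(1.7936, 0, 0.2364)  len=0.7552
  (v1,v4,v5) [+-+] → (1.50457, 0.697729, 0.2364)–(1.26828, 1.26828, 0.2364)  len=0.6175
  (v1,v5,v2) [++-] → (1.1101, 0.570546, 0.2364)–(1.3464, 0, 0.2364)  len=0.6175
  (v2,v5,v6) [-+-] → (1.1101, 0.570546, 0.2364)–(0.952076, 0.952076, 0.2364)  len=0.4130
  (v4,v8,v5) [--+] → (0.570546, 1.5573, 0.2364)–(1.26828, 1.26828, 0.2364)  len=0.7552
  (v5,v8,v9) [+-+] → (0.570546, 1.5573, 0.2364)–(0, 1.7936, 0.2364)  len=0.6175
  (v5,v9,v6) [++-] → (0.38153, 1.18837, 0.2364)–(0.952076, 0.952076, 0.2364)  len=0.6175
  (v6,v9,v10) [-+-] → (0.38153, 1.18837, 0.2364)–(0, 1.3464, 0.2364)  len=0.4130
  (v8,v12,v9) [--+] → (-0.697729, 1.50457, 0.2364)–(0, 1.7936, 0.2364)  len=0.7552
  (v9,v12,v13) [+-+] → (-0.697729, 1.50457, 0.2364)–(-1.26828, 1.26828, 0.2364)  len=0.6175
  (v9,v13,v10) [++-] → (-0.570546, 1.1101, 0.2364)–(0, 1.3464, 0.2364)  len=0.6175
  (v10,v13,v14) [-+-] → (-0.570546, 1.1101, 0.2364)–(-0.952076, 0.952076, 0.2364)  len=0.4130
  (v12,v16,v13) [--+] → (-1.5573, 0.570546, 0.2364)–(-1.26828, 1.26828, 0.2364)  len=0.7552
  (v13,v16,v17) [+-+] → (-1.5573, 0.570546, 0.2364)–(-1.7936, 0, 0.2364)  len=0.6175
  (v13,v17,v14) [++-] → (-1.18837, 0.38153, 0.2364)–(-0.952076, 0.952076, 0.2364)  len=0.6175
  (v14,v17,v18) [-+-] → (-1.18837, 0.38153, 0.2364)–(-1.3464, 0, 0.2364)  len=0.4130
  (v16,v20,v17) [--+] → (-1.50457, -0.697729, 0.2364)–(-1.7936, 0, 0.2364)  len=0.7552
  (v17,v20,v21) [+-+] → (-1.50457, -0.697729, 0.2364)–(-1.26828, -1.26828, 0.2364)  len=0.6175
  (v17,v21,v18) [++-] → (-1.1101, -0.570546, 0.2364)–(-1.3464, 0, 0.2364)  len=0.6175
  (v18,v21,v22) [-+-] → (-1.1101, -0.570546, 0.2364)–(-0.952076, -0.952076, 0.2364)  len=0.4130
  (v20,v24,v21) [--+] → (-0.570546, -1.5573, 0.2364)–(-1.26828, -1.26828, 0.2364)  len=0.7552
  (v21,v24,v25) [+-+] → (-0.570546, -1.5573, 0.2364)–(0, -1.7936, 0.2364)  len=0.6175
  (v21,v25,v22) [++-] → (-0.38153, -1.18837, 0.2364)–(-0.952076, -0.952076, 0.2364)  len=0.6175
  (v22,v25,v26) [-+-] → (-0.38153, -1.18837, 0.2364)–(0, -1.3464, 0.2364)  len=0.4130
  (v24,v28,v25) [--+] → (0.697729, -1.50457, 0.2364)–(0, -1.7936, 0.2364)  len=0.7552
  (v25,v28,v29) [+-+] → (0.697729, -1.50457, 0.2364)–(1.26828, -1.26828, 0.2364)  len=0.6175
  (v25,v29,v26) [++-] → (0.570546, -1.1101, 0.2364)–(0, -1.3464, 0.2364)  len=0.6175
  (v26,v29,v30) [-+-] → (0.570546, -1.1101, 0.2364)–(0.952076, -0.952076, 0.2364)  len=0.4130
  (v28,v0,v29) [--+] → (1.5573, -0.570546, 0.2364)–(1.26828, -1.26828, 0.2364)  len=0.7552
  (v29,v0,v1) [+-+] → (1.5573, -0.570546, 0.2364)–(1.7936, 0, 0.2364)  len=0.6175
  (v29,v1,v30) [++-] → (1.18837, -0.38153, 0.2364)–(0.952076, -0.952076, 0.2364)  len=0.6175
  (v30,v1,v2) [-+-] → (1.18837, -0.38153, 0.2364)–(1.3464, 0, 0.2364)  len=0.4130

Chained into 2 loop(s):
  loop 1: 16 segments, perimeter = 10.9821
  loop 2: 16 segments, perimeter = 8.2440
Total perimeter = 19.226

loops=2 perimeter=19.226


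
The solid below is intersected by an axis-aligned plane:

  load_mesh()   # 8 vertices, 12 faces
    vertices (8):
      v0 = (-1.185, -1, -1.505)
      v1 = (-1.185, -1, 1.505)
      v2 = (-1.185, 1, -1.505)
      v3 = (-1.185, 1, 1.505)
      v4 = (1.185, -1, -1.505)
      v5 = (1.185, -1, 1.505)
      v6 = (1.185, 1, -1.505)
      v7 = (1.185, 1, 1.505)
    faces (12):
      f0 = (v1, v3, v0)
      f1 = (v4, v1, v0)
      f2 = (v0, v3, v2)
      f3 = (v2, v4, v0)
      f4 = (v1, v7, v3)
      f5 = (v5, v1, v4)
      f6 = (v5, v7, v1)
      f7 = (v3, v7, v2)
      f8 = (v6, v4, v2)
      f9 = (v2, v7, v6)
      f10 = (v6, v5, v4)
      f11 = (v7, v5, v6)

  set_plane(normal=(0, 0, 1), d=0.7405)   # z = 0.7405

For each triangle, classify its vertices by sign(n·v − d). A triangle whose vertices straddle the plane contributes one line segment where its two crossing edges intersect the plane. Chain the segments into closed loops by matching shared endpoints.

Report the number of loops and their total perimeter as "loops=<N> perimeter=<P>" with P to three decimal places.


Straddling triangles (8 of 12):
  (v1,v3,v0) [++-] → (-1.185, 0.492027, 0.7405)–(-1.185, -1, 0.7405)  len=1.4920
  (v4,v1,v0) [-+-] → (-0.583051, -1, 0.7405)–(-1.185, -1, 0.7405)  len=0.6019
  (v0,v3,v2) [-+-] → (-1.185, 0.492027, 0.7405)–(-1.185, 1, 0.7405)  len=0.5080
  (v5,v1,v4) [++-] → (-0.583051, -1, 0.7405)–(1.185, -1, 0.7405)  len=1.7681
  (v3,v7,v2) [++-] → (0.583051, 1, 0.7405)–(-1.185, 1, 0.7405)  len=1.7681
  (v2,v7,v6) [-+-] → (0.583051, 1, 0.7405)–(1.185, 1, 0.7405)  len=0.6019
  (v6,v5,v4) [-+-] → (1.185, -0.492027, 0.7405)–(1.185, -1, 0.7405)  len=0.5080
  (v7,v5,v6) [++-] → (1.185, -0.492027, 0.7405)–(1.185, 1, 0.7405)  len=1.4920

Chained into 1 loop(s):
  loop 1: 8 segments, perimeter = 8.7400
Total perimeter = 8.740

loops=1 perimeter=8.740


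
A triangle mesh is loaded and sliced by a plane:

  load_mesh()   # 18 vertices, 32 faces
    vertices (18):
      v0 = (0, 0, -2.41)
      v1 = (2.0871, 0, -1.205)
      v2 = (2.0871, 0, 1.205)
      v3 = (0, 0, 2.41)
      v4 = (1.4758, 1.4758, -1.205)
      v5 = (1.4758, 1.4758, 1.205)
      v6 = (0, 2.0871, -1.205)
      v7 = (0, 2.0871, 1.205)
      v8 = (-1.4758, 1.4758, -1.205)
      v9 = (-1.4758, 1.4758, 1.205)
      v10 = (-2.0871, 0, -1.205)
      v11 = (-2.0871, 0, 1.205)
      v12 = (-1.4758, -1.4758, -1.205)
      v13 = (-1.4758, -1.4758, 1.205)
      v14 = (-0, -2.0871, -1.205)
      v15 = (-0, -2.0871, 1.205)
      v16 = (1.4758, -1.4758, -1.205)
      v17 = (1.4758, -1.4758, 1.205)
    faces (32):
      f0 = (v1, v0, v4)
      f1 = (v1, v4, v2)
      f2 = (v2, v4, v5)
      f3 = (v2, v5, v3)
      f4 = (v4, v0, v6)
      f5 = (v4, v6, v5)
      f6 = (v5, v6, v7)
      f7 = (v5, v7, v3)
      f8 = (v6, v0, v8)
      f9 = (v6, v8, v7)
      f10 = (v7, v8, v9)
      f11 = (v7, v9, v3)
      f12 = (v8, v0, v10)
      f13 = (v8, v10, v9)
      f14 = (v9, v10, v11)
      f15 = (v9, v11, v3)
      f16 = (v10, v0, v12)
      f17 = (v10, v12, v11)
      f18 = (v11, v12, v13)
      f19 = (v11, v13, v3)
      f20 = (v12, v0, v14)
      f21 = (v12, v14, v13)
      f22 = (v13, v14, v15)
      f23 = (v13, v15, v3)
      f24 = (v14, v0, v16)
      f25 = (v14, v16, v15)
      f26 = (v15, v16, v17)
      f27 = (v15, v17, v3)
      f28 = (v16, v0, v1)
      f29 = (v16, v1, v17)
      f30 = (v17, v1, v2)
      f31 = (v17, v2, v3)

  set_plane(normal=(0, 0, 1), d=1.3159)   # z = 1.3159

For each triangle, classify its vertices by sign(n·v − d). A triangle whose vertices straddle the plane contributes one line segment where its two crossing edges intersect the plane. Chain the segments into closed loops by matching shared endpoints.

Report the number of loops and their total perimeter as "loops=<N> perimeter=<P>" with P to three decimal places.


loops=1 perimeter=11.603

Straddling triangles (8 of 32):
  (v2,v5,v3) [--+] → (1.33998, 1.33998, 1.3159)–(1.89502, 0, 1.3159)  len=1.4504
  (v5,v7,v3) [--+] → (0, 1.89502, 1.3159)–(1.33998, 1.33998, 1.3159)  len=1.4504
  (v7,v9,v3) [--+] → (-1.33998, 1.33998, 1.3159)–(0, 1.89502, 1.3159)  len=1.4504
  (v9,v11,v3) [--+] → (-1.89502, 0, 1.3159)–(-1.33998, 1.33998, 1.3159)  len=1.4504
  (v11,v13,v3) [--+] → (-1.33998, -1.33998, 1.3159)–(-1.89502, 0, 1.3159)  len=1.4504
  (v13,v15,v3) [--+] → (0, -1.89502, 1.3159)–(-1.33998, -1.33998, 1.3159)  len=1.4504
  (v15,v17,v3) [--+] → (1.33998, -1.33998, 1.3159)–(0, -1.89502, 1.3159)  len=1.4504
  (v17,v2,v3) [--+] → (1.89502, 0, 1.3159)–(1.33998, -1.33998, 1.3159)  len=1.4504

Chained into 1 loop(s):
  loop 1: 8 segments, perimeter = 11.6031
Total perimeter = 11.603


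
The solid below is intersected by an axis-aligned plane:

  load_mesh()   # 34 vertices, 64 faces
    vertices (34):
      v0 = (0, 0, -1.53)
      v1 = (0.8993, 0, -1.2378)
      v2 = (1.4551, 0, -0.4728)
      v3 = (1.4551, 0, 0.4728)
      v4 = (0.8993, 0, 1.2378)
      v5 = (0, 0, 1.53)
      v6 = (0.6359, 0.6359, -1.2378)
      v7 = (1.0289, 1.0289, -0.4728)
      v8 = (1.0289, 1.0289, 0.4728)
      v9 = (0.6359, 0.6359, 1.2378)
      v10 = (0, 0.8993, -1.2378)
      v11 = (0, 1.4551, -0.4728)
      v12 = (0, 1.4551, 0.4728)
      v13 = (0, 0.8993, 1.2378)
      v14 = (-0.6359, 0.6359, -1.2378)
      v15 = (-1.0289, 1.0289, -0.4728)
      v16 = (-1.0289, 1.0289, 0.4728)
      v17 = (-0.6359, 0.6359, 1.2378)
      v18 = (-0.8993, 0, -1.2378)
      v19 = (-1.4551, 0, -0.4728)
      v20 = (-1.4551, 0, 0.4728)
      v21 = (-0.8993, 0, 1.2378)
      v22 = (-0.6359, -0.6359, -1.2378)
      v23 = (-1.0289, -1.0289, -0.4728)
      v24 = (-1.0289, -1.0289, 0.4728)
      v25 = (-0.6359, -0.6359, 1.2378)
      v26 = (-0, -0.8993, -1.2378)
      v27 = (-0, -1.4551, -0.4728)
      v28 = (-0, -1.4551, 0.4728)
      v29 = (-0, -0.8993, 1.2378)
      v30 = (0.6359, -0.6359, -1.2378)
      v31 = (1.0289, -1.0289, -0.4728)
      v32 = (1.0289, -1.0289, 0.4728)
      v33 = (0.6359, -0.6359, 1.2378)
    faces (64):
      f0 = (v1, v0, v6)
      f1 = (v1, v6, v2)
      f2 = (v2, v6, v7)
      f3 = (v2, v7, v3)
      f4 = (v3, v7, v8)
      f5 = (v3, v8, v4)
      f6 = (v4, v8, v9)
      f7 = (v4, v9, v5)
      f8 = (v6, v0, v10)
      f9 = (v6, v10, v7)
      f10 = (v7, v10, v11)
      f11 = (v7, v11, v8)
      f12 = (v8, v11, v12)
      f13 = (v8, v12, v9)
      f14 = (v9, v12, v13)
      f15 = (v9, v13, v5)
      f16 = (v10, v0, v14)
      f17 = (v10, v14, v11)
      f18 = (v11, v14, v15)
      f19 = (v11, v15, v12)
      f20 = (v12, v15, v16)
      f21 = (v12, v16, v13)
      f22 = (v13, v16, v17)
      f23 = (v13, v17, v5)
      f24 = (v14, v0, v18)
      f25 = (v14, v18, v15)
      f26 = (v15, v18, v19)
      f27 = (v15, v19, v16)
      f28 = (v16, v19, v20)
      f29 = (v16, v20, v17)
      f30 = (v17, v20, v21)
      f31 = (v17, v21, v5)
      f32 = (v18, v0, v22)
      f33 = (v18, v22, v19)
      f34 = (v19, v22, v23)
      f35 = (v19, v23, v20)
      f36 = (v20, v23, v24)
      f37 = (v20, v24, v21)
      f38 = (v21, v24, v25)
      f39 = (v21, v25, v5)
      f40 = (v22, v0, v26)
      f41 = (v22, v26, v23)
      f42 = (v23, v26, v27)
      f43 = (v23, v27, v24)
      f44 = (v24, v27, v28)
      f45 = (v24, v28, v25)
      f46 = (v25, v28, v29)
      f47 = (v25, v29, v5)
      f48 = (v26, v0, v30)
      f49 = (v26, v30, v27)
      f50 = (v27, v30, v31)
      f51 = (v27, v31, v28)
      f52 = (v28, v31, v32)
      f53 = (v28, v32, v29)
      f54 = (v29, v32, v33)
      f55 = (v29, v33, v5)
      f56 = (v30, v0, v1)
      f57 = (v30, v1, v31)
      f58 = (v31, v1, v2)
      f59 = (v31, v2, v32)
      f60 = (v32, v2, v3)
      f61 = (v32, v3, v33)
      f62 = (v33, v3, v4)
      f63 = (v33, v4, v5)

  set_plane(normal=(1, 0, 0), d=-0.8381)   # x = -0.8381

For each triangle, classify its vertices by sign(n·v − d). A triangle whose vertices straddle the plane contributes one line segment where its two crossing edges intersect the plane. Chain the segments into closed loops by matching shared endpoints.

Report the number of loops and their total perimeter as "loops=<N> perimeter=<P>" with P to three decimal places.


Straddling triangles (20 of 64):
  (v11,v14,v15) [++-] → (-0.8381, 0.8381, -0.844205)–(-0.8381, 1.10793, -0.4728)  len=0.4591
  (v11,v15,v12) [+-+] → (-0.8381, 1.10793, -0.4728)–(-0.8381, 1.10793, -0.297447)  len=0.1754
  (v12,v15,v16) [+--] → (-0.8381, 1.10793, -0.297447)–(-0.8381, 1.10793, 0.4728)  len=0.7702
  (v12,v16,v13) [+-+] → (-0.8381, 1.10793, 0.4728)–(-0.8381, 1.00487, 0.614662)  len=0.1754
  (v13,v16,v17) [+-+] → (-0.8381, 1.00487, 0.614662)–(-0.8381, 0.8381, 0.844205)  len=0.2837
  (v14,v0,v18) [++-] → (-0.8381, 0, -1.25769)–(-0.8381, 0.147749, -1.2378)  len=0.1491
  (v14,v18,v15) [+--] → (-0.8381, 0.147749, -1.2378)–(-0.8381, 0.8381, -0.844205)  len=0.7947
  (v16,v20,v17) [--+] → (-0.8381, 0.478943, 1.04898)–(-0.8381, 0.8381, 0.844205)  len=0.4134
  (v17,v20,v21) [+--] → (-0.8381, 0.478943, 1.04898)–(-0.8381, 0.147749, 1.2378)  len=0.3812
  (v17,v21,v5) [+-+] → (-0.8381, 0.147749, 1.2378)–(-0.8381, 0, 1.25769)  len=0.1491
  (v18,v0,v22) [-++] → (-0.8381, 0, -1.25769)–(-0.8381, -0.147749, -1.2378)  len=0.1491
  (v18,v22,v19) [-+-] → (-0.8381, -0.147749, -1.2378)–(-0.8381, -0.478943, -1.04898)  len=0.3812
  (v19,v22,v23) [-+-] → (-0.8381, -0.478943, -1.04898)–(-0.8381, -0.8381, -0.844205)  len=0.4134
  (v21,v24,v25) [--+] → (-0.8381, -0.8381, 0.844205)–(-0.8381, -0.147749, 1.2378)  len=0.7947
  (v21,v25,v5) [-++] → (-0.8381, -0.147749, 1.2378)–(-0.8381, 0, 1.25769)  len=0.1491
  (v22,v26,v23) [++-] → (-0.8381, -1.00487, -0.614662)–(-0.8381, -0.8381, -0.844205)  len=0.2837
  (v23,v26,v27) [-++] → (-0.8381, -1.00487, -0.614662)–(-0.8381, -1.10793, -0.4728)  len=0.1754
  (v23,v27,v24) [-+-] → (-0.8381, -1.10793, -0.4728)–(-0.8381, -1.10793, 0.297447)  len=0.7702
  (v24,v27,v28) [-++] → (-0.8381, -1.10793, 0.297447)–(-0.8381, -1.10793, 0.4728)  len=0.1754
  (v24,v28,v25) [-++] → (-0.8381, -1.10793, 0.4728)–(-0.8381, -0.8381, 0.844205)  len=0.4591

Chained into 1 loop(s):
  loop 1: 20 segments, perimeter = 7.5025
Total perimeter = 7.503

loops=1 perimeter=7.503


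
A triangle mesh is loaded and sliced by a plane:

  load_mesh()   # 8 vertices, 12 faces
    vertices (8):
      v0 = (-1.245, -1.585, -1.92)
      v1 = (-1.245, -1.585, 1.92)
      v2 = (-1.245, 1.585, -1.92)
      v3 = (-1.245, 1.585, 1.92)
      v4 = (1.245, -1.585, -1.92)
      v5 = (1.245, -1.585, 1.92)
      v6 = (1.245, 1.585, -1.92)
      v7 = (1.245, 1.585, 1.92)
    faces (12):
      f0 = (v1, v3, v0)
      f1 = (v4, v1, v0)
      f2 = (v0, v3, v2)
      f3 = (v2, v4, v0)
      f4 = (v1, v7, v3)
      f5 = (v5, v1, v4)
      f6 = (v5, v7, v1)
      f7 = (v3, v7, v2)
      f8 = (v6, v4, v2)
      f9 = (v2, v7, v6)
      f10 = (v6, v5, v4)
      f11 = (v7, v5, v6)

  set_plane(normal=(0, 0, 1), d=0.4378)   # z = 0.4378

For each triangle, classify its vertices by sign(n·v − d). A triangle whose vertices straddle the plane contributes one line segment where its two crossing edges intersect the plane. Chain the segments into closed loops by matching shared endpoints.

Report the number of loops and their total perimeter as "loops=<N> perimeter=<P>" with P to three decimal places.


loops=1 perimeter=11.320

Straddling triangles (8 of 12):
  (v1,v3,v0) [++-] → (-1.245, 0.361413, 0.4378)–(-1.245, -1.585, 0.4378)  len=1.9464
  (v4,v1,v0) [-+-] → (-0.283886, -1.585, 0.4378)–(-1.245, -1.585, 0.4378)  len=0.9611
  (v0,v3,v2) [-+-] → (-1.245, 0.361413, 0.4378)–(-1.245, 1.585, 0.4378)  len=1.2236
  (v5,v1,v4) [++-] → (-0.283886, -1.585, 0.4378)–(1.245, -1.585, 0.4378)  len=1.5289
  (v3,v7,v2) [++-] → (0.283886, 1.585, 0.4378)–(-1.245, 1.585, 0.4378)  len=1.5289
  (v2,v7,v6) [-+-] → (0.283886, 1.585, 0.4378)–(1.245, 1.585, 0.4378)  len=0.9611
  (v6,v5,v4) [-+-] → (1.245, -0.361413, 0.4378)–(1.245, -1.585, 0.4378)  len=1.2236
  (v7,v5,v6) [++-] → (1.245, -0.361413, 0.4378)–(1.245, 1.585, 0.4378)  len=1.9464

Chained into 1 loop(s):
  loop 1: 8 segments, perimeter = 11.3200
Total perimeter = 11.320


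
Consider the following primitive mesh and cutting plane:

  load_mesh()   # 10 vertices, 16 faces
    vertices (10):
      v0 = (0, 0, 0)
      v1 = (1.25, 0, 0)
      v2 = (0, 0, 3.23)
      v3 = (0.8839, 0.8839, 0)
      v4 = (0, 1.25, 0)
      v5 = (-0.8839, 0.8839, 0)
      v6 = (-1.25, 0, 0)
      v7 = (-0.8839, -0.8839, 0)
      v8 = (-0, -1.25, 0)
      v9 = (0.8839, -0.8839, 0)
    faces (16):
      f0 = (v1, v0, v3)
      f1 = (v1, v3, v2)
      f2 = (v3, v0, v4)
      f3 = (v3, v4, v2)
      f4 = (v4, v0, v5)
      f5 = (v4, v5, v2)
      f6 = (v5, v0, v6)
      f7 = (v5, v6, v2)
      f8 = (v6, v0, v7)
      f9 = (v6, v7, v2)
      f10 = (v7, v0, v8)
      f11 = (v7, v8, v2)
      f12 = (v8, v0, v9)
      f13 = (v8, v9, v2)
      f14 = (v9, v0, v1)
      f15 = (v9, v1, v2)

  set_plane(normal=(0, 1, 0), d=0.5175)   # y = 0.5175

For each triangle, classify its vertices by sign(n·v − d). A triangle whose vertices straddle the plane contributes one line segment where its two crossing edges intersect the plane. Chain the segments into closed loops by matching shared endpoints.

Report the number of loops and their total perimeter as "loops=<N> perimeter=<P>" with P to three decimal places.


loops=1 perimeter=6.459

Straddling triangles (8 of 16):
  (v1,v0,v3) [--+] → (0.5175, 0.5175, 0)–(1.03566, 0.5175, 0)  len=0.5182
  (v1,v3,v2) [-+-] → (1.03566, 0.5175, 0)–(0.5175, 0.5175, 1.33892)  len=1.4357
  (v3,v0,v4) [+-+] → (0.5175, 0.5175, 0)–(0, 0.5175, 0)  len=0.5175
  (v3,v4,v2) [++-] → (0, 0.5175, 1.89278)–(0.5175, 0.5175, 1.33892)  len=0.7580
  (v4,v0,v5) [+-+] → (0, 0.5175, 0)–(-0.5175, 0.5175, 0)  len=0.5175
  (v4,v5,v2) [++-] → (-0.5175, 0.5175, 1.33892)–(0, 0.5175, 1.89278)  len=0.7580
  (v5,v0,v6) [+--] → (-0.5175, 0.5175, 0)–(-1.03566, 0.5175, 0)  len=0.5182
  (v5,v6,v2) [+--] → (-1.03566, 0.5175, 0)–(-0.5175, 0.5175, 1.33892)  len=1.4357

Chained into 1 loop(s):
  loop 1: 8 segments, perimeter = 6.4587
Total perimeter = 6.459


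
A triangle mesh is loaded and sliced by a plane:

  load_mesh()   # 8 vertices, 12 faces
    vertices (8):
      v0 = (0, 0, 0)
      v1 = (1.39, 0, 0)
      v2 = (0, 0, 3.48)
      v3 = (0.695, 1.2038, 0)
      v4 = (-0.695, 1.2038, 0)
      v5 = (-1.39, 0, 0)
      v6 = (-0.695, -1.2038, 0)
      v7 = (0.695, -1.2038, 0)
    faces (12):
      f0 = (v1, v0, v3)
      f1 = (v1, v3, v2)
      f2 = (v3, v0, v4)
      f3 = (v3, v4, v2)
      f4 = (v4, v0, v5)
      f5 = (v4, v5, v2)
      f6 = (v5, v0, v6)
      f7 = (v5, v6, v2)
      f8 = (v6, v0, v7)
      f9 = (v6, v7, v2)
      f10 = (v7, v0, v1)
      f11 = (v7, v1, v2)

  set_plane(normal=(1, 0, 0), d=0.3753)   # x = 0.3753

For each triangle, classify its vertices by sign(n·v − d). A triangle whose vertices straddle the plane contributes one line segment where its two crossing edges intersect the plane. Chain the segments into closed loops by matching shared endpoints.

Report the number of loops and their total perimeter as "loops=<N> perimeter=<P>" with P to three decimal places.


loops=1 perimeter=8.080

Straddling triangles (8 of 12):
  (v1,v0,v3) [+-+] → (0.3753, 0, 0)–(0.3753, 0.650052, 0)  len=0.6501
  (v1,v3,v2) [++-] → (0.3753, 0.650052, 1.6008)–(0.3753, 0, 2.5404)  len=1.1425
  (v3,v0,v4) [+--] → (0.3753, 0.650052, 0)–(0.3753, 1.2038, 0)  len=0.5537
  (v3,v4,v2) [+--] → (0.3753, 1.2038, 0)–(0.3753, 0.650052, 1.6008)  len=1.6939
  (v6,v0,v7) [--+] → (0.3753, -0.650052, 0)–(0.3753, -1.2038, 0)  len=0.5537
  (v6,v7,v2) [-+-] → (0.3753, -1.2038, 0)–(0.3753, -0.650052, 1.6008)  len=1.6939
  (v7,v0,v1) [+-+] → (0.3753, -0.650052, 0)–(0.3753, 0, 0)  len=0.6501
  (v7,v1,v2) [++-] → (0.3753, 0, 2.5404)–(0.3753, -0.650052, 1.6008)  len=1.1425

Chained into 1 loop(s):
  loop 1: 8 segments, perimeter = 8.0804
Total perimeter = 8.080


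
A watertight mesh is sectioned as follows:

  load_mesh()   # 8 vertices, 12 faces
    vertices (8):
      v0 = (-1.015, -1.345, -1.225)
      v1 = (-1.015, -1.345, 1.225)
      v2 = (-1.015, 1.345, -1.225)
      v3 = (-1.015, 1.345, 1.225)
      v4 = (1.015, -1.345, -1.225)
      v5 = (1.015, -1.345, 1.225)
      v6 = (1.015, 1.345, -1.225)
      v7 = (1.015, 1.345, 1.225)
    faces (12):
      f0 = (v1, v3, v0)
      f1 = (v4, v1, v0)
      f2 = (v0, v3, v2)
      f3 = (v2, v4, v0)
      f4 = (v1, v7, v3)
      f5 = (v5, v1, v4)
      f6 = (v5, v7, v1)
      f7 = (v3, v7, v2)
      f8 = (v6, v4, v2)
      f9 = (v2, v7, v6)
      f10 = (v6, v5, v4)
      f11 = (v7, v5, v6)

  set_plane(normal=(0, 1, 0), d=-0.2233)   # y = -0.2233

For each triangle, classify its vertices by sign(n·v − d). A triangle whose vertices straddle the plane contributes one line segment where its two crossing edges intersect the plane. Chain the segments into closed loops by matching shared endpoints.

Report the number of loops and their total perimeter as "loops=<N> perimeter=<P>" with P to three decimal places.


loops=1 perimeter=8.960

Straddling triangles (8 of 12):
  (v1,v3,v0) [-+-] → (-1.015, -0.2233, 1.225)–(-1.015, -0.2233, -0.203377)  len=1.4284
  (v0,v3,v2) [-++] → (-1.015, -0.2233, -0.203377)–(-1.015, -0.2233, -1.225)  len=1.0216
  (v2,v4,v0) [+--] → (0.168513, -0.2233, -1.225)–(-1.015, -0.2233, -1.225)  len=1.1835
  (v1,v7,v3) [-++] → (-0.168513, -0.2233, 1.225)–(-1.015, -0.2233, 1.225)  len=0.8465
  (v5,v7,v1) [-+-] → (1.015, -0.2233, 1.225)–(-0.168513, -0.2233, 1.225)  len=1.1835
  (v6,v4,v2) [+-+] → (1.015, -0.2233, -1.225)–(0.168513, -0.2233, -1.225)  len=0.8465
  (v6,v5,v4) [+--] → (1.015, -0.2233, 0.203377)–(1.015, -0.2233, -1.225)  len=1.4284
  (v7,v5,v6) [+-+] → (1.015, -0.2233, 1.225)–(1.015, -0.2233, 0.203377)  len=1.0216

Chained into 1 loop(s):
  loop 1: 8 segments, perimeter = 8.9600
Total perimeter = 8.960


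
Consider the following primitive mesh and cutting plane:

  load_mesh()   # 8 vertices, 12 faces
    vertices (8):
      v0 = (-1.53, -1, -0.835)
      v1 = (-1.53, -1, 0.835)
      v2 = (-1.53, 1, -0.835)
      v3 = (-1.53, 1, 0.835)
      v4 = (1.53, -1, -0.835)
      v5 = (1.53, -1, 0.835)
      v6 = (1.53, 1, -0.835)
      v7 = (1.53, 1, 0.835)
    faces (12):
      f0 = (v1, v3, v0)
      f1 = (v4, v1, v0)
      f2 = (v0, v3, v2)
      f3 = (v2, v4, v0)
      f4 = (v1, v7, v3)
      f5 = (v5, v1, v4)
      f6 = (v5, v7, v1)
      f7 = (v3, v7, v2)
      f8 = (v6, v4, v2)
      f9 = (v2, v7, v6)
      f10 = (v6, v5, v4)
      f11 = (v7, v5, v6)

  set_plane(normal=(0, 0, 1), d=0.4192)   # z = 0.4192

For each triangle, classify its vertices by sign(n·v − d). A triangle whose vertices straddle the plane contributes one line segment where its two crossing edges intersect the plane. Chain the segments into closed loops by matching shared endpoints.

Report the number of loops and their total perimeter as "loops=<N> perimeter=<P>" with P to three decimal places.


loops=1 perimeter=10.120

Straddling triangles (8 of 12):
  (v1,v3,v0) [++-] → (-1.53, 0.502036, 0.4192)–(-1.53, -1, 0.4192)  len=1.5020
  (v4,v1,v0) [-+-] → (-0.768115, -1, 0.4192)–(-1.53, -1, 0.4192)  len=0.7619
  (v0,v3,v2) [-+-] → (-1.53, 0.502036, 0.4192)–(-1.53, 1, 0.4192)  len=0.4980
  (v5,v1,v4) [++-] → (-0.768115, -1, 0.4192)–(1.53, -1, 0.4192)  len=2.2981
  (v3,v7,v2) [++-] → (0.768115, 1, 0.4192)–(-1.53, 1, 0.4192)  len=2.2981
  (v2,v7,v6) [-+-] → (0.768115, 1, 0.4192)–(1.53, 1, 0.4192)  len=0.7619
  (v6,v5,v4) [-+-] → (1.53, -0.502036, 0.4192)–(1.53, -1, 0.4192)  len=0.4980
  (v7,v5,v6) [++-] → (1.53, -0.502036, 0.4192)–(1.53, 1, 0.4192)  len=1.5020

Chained into 1 loop(s):
  loop 1: 8 segments, perimeter = 10.1200
Total perimeter = 10.120


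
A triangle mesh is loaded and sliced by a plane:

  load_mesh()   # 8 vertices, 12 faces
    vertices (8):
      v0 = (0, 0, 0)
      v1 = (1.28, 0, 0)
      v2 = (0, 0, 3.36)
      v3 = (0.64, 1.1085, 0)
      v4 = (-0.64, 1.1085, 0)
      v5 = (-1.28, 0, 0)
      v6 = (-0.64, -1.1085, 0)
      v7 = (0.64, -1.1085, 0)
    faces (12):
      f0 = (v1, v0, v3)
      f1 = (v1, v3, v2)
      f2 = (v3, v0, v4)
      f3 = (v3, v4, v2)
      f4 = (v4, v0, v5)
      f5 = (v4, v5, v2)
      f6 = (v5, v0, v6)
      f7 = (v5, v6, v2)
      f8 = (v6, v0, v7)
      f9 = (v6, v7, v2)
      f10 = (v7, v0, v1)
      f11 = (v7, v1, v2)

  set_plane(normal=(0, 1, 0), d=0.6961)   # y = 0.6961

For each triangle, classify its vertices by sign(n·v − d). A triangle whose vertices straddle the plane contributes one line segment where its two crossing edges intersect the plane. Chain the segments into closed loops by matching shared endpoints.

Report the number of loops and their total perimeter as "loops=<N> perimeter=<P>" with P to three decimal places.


Straddling triangles (6 of 12):
  (v1,v0,v3) [--+] → (0.401898, 0.6961, 0)–(0.878102, 0.6961, 0)  len=0.4762
  (v1,v3,v2) [-+-] → (0.878102, 0.6961, 0)–(0.401898, 0.6961, 1.25004)  len=1.3377
  (v3,v0,v4) [+-+] → (0.401898, 0.6961, 0)–(-0.401898, 0.6961, 0)  len=0.8038
  (v3,v4,v2) [++-] → (-0.401898, 0.6961, 1.25004)–(0.401898, 0.6961, 1.25004)  len=0.8038
  (v4,v0,v5) [+--] → (-0.401898, 0.6961, 0)–(-0.878102, 0.6961, 0)  len=0.4762
  (v4,v5,v2) [+--] → (-0.878102, 0.6961, 0)–(-0.401898, 0.6961, 1.25004)  len=1.3377

Chained into 1 loop(s):
  loop 1: 6 segments, perimeter = 5.2353
Total perimeter = 5.235

loops=1 perimeter=5.235


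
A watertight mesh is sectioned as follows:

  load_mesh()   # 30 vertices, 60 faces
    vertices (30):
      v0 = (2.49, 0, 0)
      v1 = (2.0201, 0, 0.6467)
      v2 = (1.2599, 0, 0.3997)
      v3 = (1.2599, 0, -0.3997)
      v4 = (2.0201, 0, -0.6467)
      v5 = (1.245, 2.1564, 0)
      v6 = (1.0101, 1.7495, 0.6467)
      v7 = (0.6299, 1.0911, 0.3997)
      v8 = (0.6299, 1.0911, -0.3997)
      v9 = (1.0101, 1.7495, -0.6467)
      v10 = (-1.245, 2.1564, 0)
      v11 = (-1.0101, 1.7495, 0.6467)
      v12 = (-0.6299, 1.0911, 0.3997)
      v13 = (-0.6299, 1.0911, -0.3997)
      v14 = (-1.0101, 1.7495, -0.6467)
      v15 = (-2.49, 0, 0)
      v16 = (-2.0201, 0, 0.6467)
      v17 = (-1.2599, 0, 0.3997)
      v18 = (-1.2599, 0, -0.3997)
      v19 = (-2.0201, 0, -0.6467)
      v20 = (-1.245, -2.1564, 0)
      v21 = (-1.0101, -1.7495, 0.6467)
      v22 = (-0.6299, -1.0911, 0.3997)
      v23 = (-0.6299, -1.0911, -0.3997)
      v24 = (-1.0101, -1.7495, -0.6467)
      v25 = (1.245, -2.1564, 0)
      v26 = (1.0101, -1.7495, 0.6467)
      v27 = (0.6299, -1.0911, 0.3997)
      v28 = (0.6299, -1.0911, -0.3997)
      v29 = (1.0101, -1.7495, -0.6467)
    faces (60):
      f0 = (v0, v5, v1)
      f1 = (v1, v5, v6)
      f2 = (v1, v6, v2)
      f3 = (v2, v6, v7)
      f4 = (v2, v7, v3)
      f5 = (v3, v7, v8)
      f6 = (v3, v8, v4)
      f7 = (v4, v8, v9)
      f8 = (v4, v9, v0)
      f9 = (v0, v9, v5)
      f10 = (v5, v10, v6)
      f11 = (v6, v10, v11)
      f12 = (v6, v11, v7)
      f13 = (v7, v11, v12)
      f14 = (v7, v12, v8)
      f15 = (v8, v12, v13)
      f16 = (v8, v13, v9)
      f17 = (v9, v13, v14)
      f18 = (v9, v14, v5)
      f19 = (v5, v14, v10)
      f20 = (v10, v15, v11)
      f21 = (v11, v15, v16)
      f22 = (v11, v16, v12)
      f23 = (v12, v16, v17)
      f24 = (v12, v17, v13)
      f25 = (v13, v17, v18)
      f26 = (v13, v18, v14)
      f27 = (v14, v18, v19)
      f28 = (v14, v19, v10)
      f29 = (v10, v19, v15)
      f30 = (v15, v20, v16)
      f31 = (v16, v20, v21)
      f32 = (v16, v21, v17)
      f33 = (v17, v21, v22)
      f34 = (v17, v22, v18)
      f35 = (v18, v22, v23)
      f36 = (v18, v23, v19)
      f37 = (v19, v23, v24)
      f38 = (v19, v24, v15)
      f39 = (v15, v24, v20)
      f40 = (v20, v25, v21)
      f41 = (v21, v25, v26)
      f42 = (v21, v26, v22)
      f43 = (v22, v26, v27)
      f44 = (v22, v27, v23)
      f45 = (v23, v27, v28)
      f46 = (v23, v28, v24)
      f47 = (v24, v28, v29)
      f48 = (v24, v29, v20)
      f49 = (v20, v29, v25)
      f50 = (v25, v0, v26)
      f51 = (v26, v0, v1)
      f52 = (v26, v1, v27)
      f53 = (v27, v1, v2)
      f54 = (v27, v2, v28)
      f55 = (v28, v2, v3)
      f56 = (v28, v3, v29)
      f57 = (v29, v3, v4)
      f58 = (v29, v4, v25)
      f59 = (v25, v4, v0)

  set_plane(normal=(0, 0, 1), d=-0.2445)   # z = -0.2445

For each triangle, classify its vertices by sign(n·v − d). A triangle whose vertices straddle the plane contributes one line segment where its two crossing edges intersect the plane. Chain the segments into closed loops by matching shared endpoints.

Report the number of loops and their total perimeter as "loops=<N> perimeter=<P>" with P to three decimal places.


loops=2 perimeter=21.433

Straddling triangles (24 of 60):
  (v2,v7,v3) [++-] → (1.13759, 0.211832, -0.2445)–(1.2599, 0, -0.2445)  len=0.2446
  (v3,v7,v8) [-+-] → (1.13759, 0.211832, -0.2445)–(0.6299, 1.0911, -0.2445)  len=1.0153
  (v4,v9,v0) [--+] → (1.93049, 0.661439, -0.2445)–(2.31234, 0, -0.2445)  len=0.7638
  (v0,v9,v5) [+-+] → (1.93049, 0.661439, -0.2445)–(1.15619, 2.00256, -0.2445)  len=1.5486
  (v7,v12,v8) [++-] → (0.385315, 1.0911, -0.2445)–(0.6299, 1.0911, -0.2445)  len=0.2446
  (v8,v12,v13) [-+-] → (0.385315, 1.0911, -0.2445)–(-0.6299, 1.0911, -0.2445)  len=1.0152
  (v9,v14,v5) [--+] → (0.392407, 2.00256, -0.2445)–(1.15619, 2.00256, -0.2445)  len=0.7638
  (v5,v14,v10) [+-+] → (0.392407, 2.00256, -0.2445)–(-1.15619, 2.00256, -0.2445)  len=1.5486
  (v12,v17,v13) [++-] → (-0.752212, 0.879268, -0.2445)–(-0.6299, 1.0911, -0.2445)  len=0.2446
  (v13,v17,v18) [-+-] → (-0.752212, 0.879268, -0.2445)–(-1.2599, 0, -0.2445)  len=1.0153
  (v14,v19,v10) [--+] → (-1.53804, 1.34112, -0.2445)–(-1.15619, 2.00256, -0.2445)  len=0.7638
  (v10,v19,v15) [+-+] → (-1.53804, 1.34112, -0.2445)–(-2.31234, 0, -0.2445)  len=1.5486
  (v17,v22,v18) [++-] → (-1.13759, -0.211832, -0.2445)–(-1.2599, 0, -0.2445)  len=0.2446
  (v18,v22,v23) [-+-] → (-1.13759, -0.211832, -0.2445)–(-0.6299, -1.0911, -0.2445)  len=1.0153
  (v19,v24,v15) [--+] → (-1.93049, -0.661439, -0.2445)–(-2.31234, 0, -0.2445)  len=0.7638
  (v15,v24,v20) [+-+] → (-1.93049, -0.661439, -0.2445)–(-1.15619, -2.00256, -0.2445)  len=1.5486
  (v22,v27,v23) [++-] → (-0.385315, -1.0911, -0.2445)–(-0.6299, -1.0911, -0.2445)  len=0.2446
  (v23,v27,v28) [-+-] → (-0.385315, -1.0911, -0.2445)–(0.6299, -1.0911, -0.2445)  len=1.0152
  (v24,v29,v20) [--+] → (-0.392407, -2.00256, -0.2445)–(-1.15619, -2.00256, -0.2445)  len=0.7638
  (v20,v29,v25) [+-+] → (-0.392407, -2.00256, -0.2445)–(1.15619, -2.00256, -0.2445)  len=1.5486
  (v27,v2,v28) [++-] → (0.752212, -0.879268, -0.2445)–(0.6299, -1.0911, -0.2445)  len=0.2446
  (v28,v2,v3) [-+-] → (0.752212, -0.879268, -0.2445)–(1.2599, 0, -0.2445)  len=1.0153
  (v29,v4,v25) [--+] → (1.53804, -1.34112, -0.2445)–(1.15619, -2.00256, -0.2445)  len=0.7638
  (v25,v4,v0) [+-+] → (1.53804, -1.34112, -0.2445)–(2.31234, 0, -0.2445)  len=1.5486

Chained into 2 loop(s):
  loop 1: 12 segments, perimeter = 7.5593
  loop 2: 12 segments, perimeter = 13.8741
Total perimeter = 21.433
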